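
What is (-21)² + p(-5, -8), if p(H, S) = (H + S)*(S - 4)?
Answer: 597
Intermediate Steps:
p(H, S) = (-4 + S)*(H + S) (p(H, S) = (H + S)*(-4 + S) = (-4 + S)*(H + S))
(-21)² + p(-5, -8) = (-21)² + ((-8)² - 4*(-5) - 4*(-8) - 5*(-8)) = 441 + (64 + 20 + 32 + 40) = 441 + 156 = 597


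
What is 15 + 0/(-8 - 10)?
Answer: 15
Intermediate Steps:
15 + 0/(-8 - 10) = 15 + 0/(-18) = 15 - 1/18*0 = 15 + 0 = 15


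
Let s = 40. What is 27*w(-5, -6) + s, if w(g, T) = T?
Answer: -122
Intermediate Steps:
27*w(-5, -6) + s = 27*(-6) + 40 = -162 + 40 = -122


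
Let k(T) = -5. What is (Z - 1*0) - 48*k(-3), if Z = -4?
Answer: 236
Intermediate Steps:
(Z - 1*0) - 48*k(-3) = (-4 - 1*0) - 48*(-5) = (-4 + 0) + 240 = -4 + 240 = 236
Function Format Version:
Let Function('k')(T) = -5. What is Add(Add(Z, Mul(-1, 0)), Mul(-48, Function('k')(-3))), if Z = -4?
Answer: 236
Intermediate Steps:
Add(Add(Z, Mul(-1, 0)), Mul(-48, Function('k')(-3))) = Add(Add(-4, Mul(-1, 0)), Mul(-48, -5)) = Add(Add(-4, 0), 240) = Add(-4, 240) = 236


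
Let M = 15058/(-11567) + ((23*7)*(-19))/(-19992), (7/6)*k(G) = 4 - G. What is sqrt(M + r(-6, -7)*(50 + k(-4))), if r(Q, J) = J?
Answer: I*sqrt(108901211014538670)/16517676 ≈ 19.979*I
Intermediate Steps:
k(G) = 24/7 - 6*G/7 (k(G) = 6*(4 - G)/7 = 24/7 - 6*G/7)
M = -37950869/33035352 (M = 15058*(-1/11567) + (161*(-19))*(-1/19992) = -15058/11567 - 3059*(-1/19992) = -15058/11567 + 437/2856 = -37950869/33035352 ≈ -1.1488)
sqrt(M + r(-6, -7)*(50 + k(-4))) = sqrt(-37950869/33035352 - 7*(50 + (24/7 - 6/7*(-4)))) = sqrt(-37950869/33035352 - 7*(50 + (24/7 + 24/7))) = sqrt(-37950869/33035352 - 7*(50 + 48/7)) = sqrt(-37950869/33035352 - 7*398/7) = sqrt(-37950869/33035352 - 398) = sqrt(-13186020965/33035352) = I*sqrt(108901211014538670)/16517676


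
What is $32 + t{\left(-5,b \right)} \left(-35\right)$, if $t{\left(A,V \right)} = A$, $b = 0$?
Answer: $207$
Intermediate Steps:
$32 + t{\left(-5,b \right)} \left(-35\right) = 32 - -175 = 32 + 175 = 207$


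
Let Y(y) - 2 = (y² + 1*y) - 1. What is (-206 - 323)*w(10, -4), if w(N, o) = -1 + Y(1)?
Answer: -1058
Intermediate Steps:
Y(y) = 1 + y + y² (Y(y) = 2 + ((y² + 1*y) - 1) = 2 + ((y² + y) - 1) = 2 + ((y + y²) - 1) = 2 + (-1 + y + y²) = 1 + y + y²)
w(N, o) = 2 (w(N, o) = -1 + (1 + 1 + 1²) = -1 + (1 + 1 + 1) = -1 + 3 = 2)
(-206 - 323)*w(10, -4) = (-206 - 323)*2 = -529*2 = -1058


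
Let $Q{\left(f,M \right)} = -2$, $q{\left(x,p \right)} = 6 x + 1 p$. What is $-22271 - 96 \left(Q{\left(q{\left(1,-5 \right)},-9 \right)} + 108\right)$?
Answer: $-32447$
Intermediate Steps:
$q{\left(x,p \right)} = p + 6 x$ ($q{\left(x,p \right)} = 6 x + p = p + 6 x$)
$-22271 - 96 \left(Q{\left(q{\left(1,-5 \right)},-9 \right)} + 108\right) = -22271 - 96 \left(-2 + 108\right) = -22271 - 10176 = -32447$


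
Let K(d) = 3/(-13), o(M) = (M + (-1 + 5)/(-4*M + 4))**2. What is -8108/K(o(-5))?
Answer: 105404/3 ≈ 35135.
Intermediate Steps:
o(M) = (M + 4/(4 - 4*M))**2
K(d) = -3/13 (K(d) = 3*(-1/13) = -3/13)
-8108/K(o(-5)) = -8108/(-3/13) = -8108*(-13/3) = 105404/3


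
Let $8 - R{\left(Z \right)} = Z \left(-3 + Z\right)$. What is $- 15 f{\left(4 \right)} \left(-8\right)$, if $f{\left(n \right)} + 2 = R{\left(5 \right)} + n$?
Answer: $0$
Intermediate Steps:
$R{\left(Z \right)} = 8 - Z \left(-3 + Z\right)$
$f{\left(n \right)} = -4 + n$ ($f{\left(n \right)} = -2 + \left(\left(8 - 5^{2} + 3 \cdot 5\right) + n\right) = -2 + \left(\left(8 - 25 + 15\right) + n\right) = -2 + \left(-2 + n\right) = -4 + n$)
$- 15 f{\left(4 \right)} \left(-8\right) = - 15 \left(-4 + 4\right) \left(-8\right) = \left(-15\right) 0 \left(-8\right) = 0 \left(-8\right) = 0$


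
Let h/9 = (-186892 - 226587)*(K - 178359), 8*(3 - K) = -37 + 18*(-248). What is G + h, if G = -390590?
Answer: 5292992412197/8 ≈ 6.6162e+11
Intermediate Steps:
K = 4525/8 (K = 3 - (-37 + 18*(-248))/8 = 3 - (-37 - 4464)/8 = 3 - 1/8*(-4501) = 3 + 4501/8 = 4525/8 ≈ 565.63)
h = 5292995536917/8 (h = 9*((-186892 - 226587)*(4525/8 - 178359)) = 9*(-413479*(-1422347/8)) = 9*(588110615213/8) = 5292995536917/8 ≈ 6.6162e+11)
G + h = -390590 + 5292995536917/8 = 5292992412197/8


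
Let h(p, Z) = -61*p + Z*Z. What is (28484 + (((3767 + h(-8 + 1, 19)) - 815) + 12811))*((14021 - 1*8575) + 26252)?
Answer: 1427519430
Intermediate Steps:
h(p, Z) = Z**2 - 61*p (h(p, Z) = -61*p + Z**2 = Z**2 - 61*p)
(28484 + (((3767 + h(-8 + 1, 19)) - 815) + 12811))*((14021 - 1*8575) + 26252) = (28484 + (((3767 + (19**2 - 61*(-8 + 1))) - 815) + 12811))*((14021 - 1*8575) + 26252) = (28484 + (((3767 + (361 - 61*(-7))) - 815) + 12811))*((14021 - 8575) + 26252) = (28484 + (((3767 + (361 + 427)) - 815) + 12811))*(5446 + 26252) = (28484 + (((3767 + 788) - 815) + 12811))*31698 = (28484 + ((4555 - 815) + 12811))*31698 = (28484 + (3740 + 12811))*31698 = (28484 + 16551)*31698 = 45035*31698 = 1427519430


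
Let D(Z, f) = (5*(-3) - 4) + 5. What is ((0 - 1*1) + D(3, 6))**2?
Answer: 225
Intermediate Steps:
D(Z, f) = -14 (D(Z, f) = (-15 - 4) + 5 = -19 + 5 = -14)
((0 - 1*1) + D(3, 6))**2 = ((0 - 1*1) - 14)**2 = ((0 - 1) - 14)**2 = (-1 - 14)**2 = (-15)**2 = 225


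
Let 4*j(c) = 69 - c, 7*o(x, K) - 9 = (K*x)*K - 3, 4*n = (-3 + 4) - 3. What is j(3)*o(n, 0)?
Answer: 99/7 ≈ 14.143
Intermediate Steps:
n = -½ (n = ((-3 + 4) - 3)/4 = (1 - 3)/4 = (¼)*(-2) = -½ ≈ -0.50000)
o(x, K) = 6/7 + x*K²/7 (o(x, K) = 9/7 + ((K*x)*K - 3)/7 = 9/7 + (x*K² - 3)/7 = 9/7 + (-3 + x*K²)/7 = 9/7 + (-3/7 + x*K²/7) = 6/7 + x*K²/7)
j(c) = 69/4 - c/4 (j(c) = (69 - c)/4 = 69/4 - c/4)
j(3)*o(n, 0) = (69/4 - ¼*3)*(6/7 + (⅐)*(-½)*0²) = (69/4 - ¾)*(6/7 + (⅐)*(-½)*0) = 33*(6/7 + 0)/2 = (33/2)*(6/7) = 99/7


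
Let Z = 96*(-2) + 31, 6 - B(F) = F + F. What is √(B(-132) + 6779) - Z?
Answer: 161 + √7049 ≈ 244.96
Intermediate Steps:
B(F) = 6 - 2*F (B(F) = 6 - (F + F) = 6 - 2*F)
Z = -161 (Z = -192 + 31 = -161)
√(B(-132) + 6779) - Z = √((6 - 2*(-132)) + 6779) - 1*(-161) = √((6 + 264) + 6779) + 161 = √(270 + 6779) + 161 = √7049 + 161 = 161 + √7049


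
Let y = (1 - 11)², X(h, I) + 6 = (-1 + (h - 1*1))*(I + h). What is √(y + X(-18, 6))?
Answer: √334 ≈ 18.276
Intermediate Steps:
X(h, I) = -6 + (-2 + h)*(I + h) (X(h, I) = -6 + (-1 + (h - 1*1))*(I + h) = -6 + (-1 + (h - 1))*(I + h) = -6 + (-1 + (-1 + h))*(I + h) = -6 + (-2 + h)*(I + h))
y = 100 (y = (-10)² = 100)
√(y + X(-18, 6)) = √(100 + (-6 + (-18)² - 2*6 - 2*(-18) + 6*(-18))) = √(100 + (-6 + 324 - 12 + 36 - 108)) = √(100 + 234) = √334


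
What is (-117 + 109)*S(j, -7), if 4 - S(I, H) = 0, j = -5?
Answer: -32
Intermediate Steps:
S(I, H) = 4 (S(I, H) = 4 - 1*0 = 4 + 0 = 4)
(-117 + 109)*S(j, -7) = (-117 + 109)*4 = -8*4 = -32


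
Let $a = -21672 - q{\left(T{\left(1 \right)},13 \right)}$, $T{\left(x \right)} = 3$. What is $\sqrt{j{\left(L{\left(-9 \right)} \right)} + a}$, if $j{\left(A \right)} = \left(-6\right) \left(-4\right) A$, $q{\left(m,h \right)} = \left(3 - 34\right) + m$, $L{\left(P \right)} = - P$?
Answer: $2 i \sqrt{5357} \approx 146.38 i$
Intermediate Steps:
$q{\left(m,h \right)} = -31 + m$
$j{\left(A \right)} = 24 A$
$a = -21644$ ($a = -21672 - \left(-31 + 3\right) = -21672 - -28 = -21672 + 28 = -21644$)
$\sqrt{j{\left(L{\left(-9 \right)} \right)} + a} = \sqrt{24 \left(\left(-1\right) \left(-9\right)\right) - 21644} = \sqrt{24 \cdot 9 - 21644} = \sqrt{216 - 21644} = \sqrt{-21428} = 2 i \sqrt{5357}$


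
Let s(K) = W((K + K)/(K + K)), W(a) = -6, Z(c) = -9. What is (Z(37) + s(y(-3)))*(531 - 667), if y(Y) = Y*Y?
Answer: 2040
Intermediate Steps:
y(Y) = Y²
s(K) = -6
(Z(37) + s(y(-3)))*(531 - 667) = (-9 - 6)*(531 - 667) = -15*(-136) = 2040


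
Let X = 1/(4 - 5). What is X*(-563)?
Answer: 563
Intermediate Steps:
X = -1 (X = 1/(-1) = -1)
X*(-563) = -1*(-563) = 563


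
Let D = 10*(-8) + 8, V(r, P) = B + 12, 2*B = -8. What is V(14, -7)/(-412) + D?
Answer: -7418/103 ≈ -72.019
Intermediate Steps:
B = -4 (B = (½)*(-8) = -4)
V(r, P) = 8 (V(r, P) = -4 + 12 = 8)
D = -72 (D = -80 + 8 = -72)
V(14, -7)/(-412) + D = 8/(-412) - 72 = 8*(-1/412) - 72 = -2/103 - 72 = -7418/103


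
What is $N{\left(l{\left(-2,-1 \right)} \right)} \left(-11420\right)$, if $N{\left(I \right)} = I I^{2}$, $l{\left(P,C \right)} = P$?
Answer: $91360$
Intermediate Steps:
$N{\left(I \right)} = I^{3}$
$N{\left(l{\left(-2,-1 \right)} \right)} \left(-11420\right) = \left(-2\right)^{3} \left(-11420\right) = \left(-8\right) \left(-11420\right) = 91360$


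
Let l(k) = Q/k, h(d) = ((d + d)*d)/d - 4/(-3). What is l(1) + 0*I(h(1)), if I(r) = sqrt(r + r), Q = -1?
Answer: -1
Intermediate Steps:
h(d) = 4/3 + 2*d (h(d) = ((2*d)*d)/d - 4*(-1/3) = (2*d**2)/d + 4/3 = 2*d + 4/3 = 4/3 + 2*d)
l(k) = -1/k
I(r) = sqrt(2)*sqrt(r) (I(r) = sqrt(2*r) = sqrt(2)*sqrt(r))
l(1) + 0*I(h(1)) = -1/1 + 0*(sqrt(2)*sqrt(4/3 + 2*1)) = -1*1 + 0*(sqrt(2)*sqrt(4/3 + 2)) = -1 + 0*(sqrt(2)*sqrt(10/3)) = -1 + 0*(sqrt(2)*(sqrt(30)/3)) = -1 + 0*(2*sqrt(15)/3) = -1 + 0 = -1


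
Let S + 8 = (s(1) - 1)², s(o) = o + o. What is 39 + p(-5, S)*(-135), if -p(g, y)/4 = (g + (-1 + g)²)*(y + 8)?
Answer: 16779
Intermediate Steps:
s(o) = 2*o
S = -7 (S = -8 + (2*1 - 1)² = -8 + (2 - 1)² = -8 + 1² = -8 + 1 = -7)
p(g, y) = -4*(8 + y)*(g + (-1 + g)²) (p(g, y) = -4*(g + (-1 + g)²)*(y + 8) = -4*(g + (-1 + g)²)*(8 + y) = -4*(8 + y)*(g + (-1 + g)²))
39 + p(-5, S)*(-135) = 39 + (-32 - 32*(-5)² - 4*(-7) + 32*(-5) - 4*(-7)*(-5)² + 4*(-5)*(-7))*(-135) = 39 + (-32 - 32*25 + 28 - 160 - 4*(-7)*25 + 140)*(-135) = 39 + (-32 - 800 + 28 - 160 + 700 + 140)*(-135) = 39 - 124*(-135) = 39 + 16740 = 16779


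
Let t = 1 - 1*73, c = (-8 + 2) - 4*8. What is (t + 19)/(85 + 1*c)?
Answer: -53/47 ≈ -1.1277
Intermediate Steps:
c = -38 (c = -6 - 32 = -38)
t = -72 (t = 1 - 73 = -72)
(t + 19)/(85 + 1*c) = (-72 + 19)/(85 + 1*(-38)) = -53/(85 - 38) = -53/47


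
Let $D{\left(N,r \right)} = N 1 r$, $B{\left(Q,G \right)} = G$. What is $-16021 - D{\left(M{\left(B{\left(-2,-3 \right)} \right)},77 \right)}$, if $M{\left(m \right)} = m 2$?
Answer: $-15559$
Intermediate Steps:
$M{\left(m \right)} = 2 m$
$D{\left(N,r \right)} = N r$
$-16021 - D{\left(M{\left(B{\left(-2,-3 \right)} \right)},77 \right)} = -16021 - 2 \left(-3\right) 77 = -16021 - \left(-6\right) 77 = -16021 - -462 = -16021 + 462 = -15559$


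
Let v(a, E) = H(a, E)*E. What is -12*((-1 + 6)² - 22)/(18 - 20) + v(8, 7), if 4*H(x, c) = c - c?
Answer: 18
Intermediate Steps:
H(x, c) = 0 (H(x, c) = (c - c)/4 = (¼)*0 = 0)
v(a, E) = 0 (v(a, E) = 0*E = 0)
-12*((-1 + 6)² - 22)/(18 - 20) + v(8, 7) = -12*((-1 + 6)² - 22)/(18 - 20) + 0 = -12*(5² - 22)/(-2) + 0 = -12*(25 - 22)*(-1)/2 + 0 = -36*(-1)/2 + 0 = -12*(-3/2) + 0 = 18 + 0 = 18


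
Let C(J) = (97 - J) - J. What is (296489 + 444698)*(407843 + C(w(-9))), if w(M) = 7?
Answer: 302349448162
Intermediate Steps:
C(J) = 97 - 2*J
(296489 + 444698)*(407843 + C(w(-9))) = (296489 + 444698)*(407843 + (97 - 2*7)) = 741187*(407843 + (97 - 14)) = 741187*(407843 + 83) = 741187*407926 = 302349448162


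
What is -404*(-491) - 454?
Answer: 197910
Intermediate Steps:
-404*(-491) - 454 = 198364 - 454 = 197910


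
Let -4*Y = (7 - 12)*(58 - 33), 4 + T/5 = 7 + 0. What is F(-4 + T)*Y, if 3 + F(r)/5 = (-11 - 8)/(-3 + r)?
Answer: -26875/32 ≈ -839.84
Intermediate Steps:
T = 15 (T = -20 + 5*(7 + 0) = -20 + 5*7 = -20 + 35 = 15)
F(r) = -15 - 95/(-3 + r) (F(r) = -15 + 5*((-11 - 8)/(-3 + r)) = -15 + 5*(-19/(-3 + r)) = -15 - 95/(-3 + r))
Y = 125/4 (Y = -(7 - 12)*(58 - 33)/4 = -(-5)*25/4 = -¼*(-125) = 125/4 ≈ 31.250)
F(-4 + T)*Y = (5*(-10 - 3*(-4 + 15))/(-3 + (-4 + 15)))*(125/4) = (5*(-10 - 3*11)/(-3 + 11))*(125/4) = (5*(-10 - 33)/8)*(125/4) = (5*(⅛)*(-43))*(125/4) = -215/8*125/4 = -26875/32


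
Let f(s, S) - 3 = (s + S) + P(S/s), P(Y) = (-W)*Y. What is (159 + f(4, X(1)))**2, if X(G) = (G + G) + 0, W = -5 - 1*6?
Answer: 120409/4 ≈ 30102.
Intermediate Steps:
W = -11 (W = -5 - 6 = -11)
X(G) = 2*G (X(G) = 2*G + 0 = 2*G)
P(Y) = 11*Y (P(Y) = (-1*(-11))*Y = 11*Y)
f(s, S) = 3 + S + s + 11*S/s (f(s, S) = 3 + ((s + S) + 11*(S/s)) = 3 + ((S + s) + 11*S/s) = 3 + (S + s + 11*S/s) = 3 + S + s + 11*S/s)
(159 + f(4, X(1)))**2 = (159 + (3 + 2*1 + 4 + 11*(2*1)/4))**2 = (159 + (3 + 2 + 4 + 11*2*(1/4)))**2 = (159 + (3 + 2 + 4 + 11/2))**2 = (159 + 29/2)**2 = (347/2)**2 = 120409/4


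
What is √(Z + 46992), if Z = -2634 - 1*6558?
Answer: 30*√42 ≈ 194.42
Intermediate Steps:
Z = -9192 (Z = -2634 - 6558 = -9192)
√(Z + 46992) = √(-9192 + 46992) = √37800 = 30*√42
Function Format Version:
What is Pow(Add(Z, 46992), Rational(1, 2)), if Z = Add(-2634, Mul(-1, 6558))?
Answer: Mul(30, Pow(42, Rational(1, 2))) ≈ 194.42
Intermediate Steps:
Z = -9192 (Z = Add(-2634, -6558) = -9192)
Pow(Add(Z, 46992), Rational(1, 2)) = Pow(Add(-9192, 46992), Rational(1, 2)) = Pow(37800, Rational(1, 2)) = Mul(30, Pow(42, Rational(1, 2)))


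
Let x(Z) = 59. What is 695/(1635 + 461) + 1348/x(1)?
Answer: 2866413/123664 ≈ 23.179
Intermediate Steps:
695/(1635 + 461) + 1348/x(1) = 695/(1635 + 461) + 1348/59 = 695/2096 + 1348*(1/59) = 695*(1/2096) + 1348/59 = 695/2096 + 1348/59 = 2866413/123664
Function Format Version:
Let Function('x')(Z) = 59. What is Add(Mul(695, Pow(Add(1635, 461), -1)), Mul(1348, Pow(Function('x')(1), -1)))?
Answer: Rational(2866413, 123664) ≈ 23.179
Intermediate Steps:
Add(Mul(695, Pow(Add(1635, 461), -1)), Mul(1348, Pow(Function('x')(1), -1))) = Add(Mul(695, Pow(Add(1635, 461), -1)), Mul(1348, Pow(59, -1))) = Add(Mul(695, Pow(2096, -1)), Mul(1348, Rational(1, 59))) = Add(Mul(695, Rational(1, 2096)), Rational(1348, 59)) = Add(Rational(695, 2096), Rational(1348, 59)) = Rational(2866413, 123664)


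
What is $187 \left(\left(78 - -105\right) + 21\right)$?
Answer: $38148$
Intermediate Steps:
$187 \left(\left(78 - -105\right) + 21\right) = 187 \left(\left(78 + 105\right) + 21\right) = 187 \left(183 + 21\right) = 187 \cdot 204 = 38148$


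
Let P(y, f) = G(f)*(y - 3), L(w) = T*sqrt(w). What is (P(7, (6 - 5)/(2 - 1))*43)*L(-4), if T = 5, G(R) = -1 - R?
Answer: -3440*I ≈ -3440.0*I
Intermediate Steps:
L(w) = 5*sqrt(w)
P(y, f) = (-1 - f)*(-3 + y) (P(y, f) = (-1 - f)*(y - 3) = (-1 - f)*(-3 + y))
(P(7, (6 - 5)/(2 - 1))*43)*L(-4) = (-(1 + (6 - 5)/(2 - 1))*(-3 + 7)*43)*(5*sqrt(-4)) = (-1*(1 + 1/1)*4*43)*(5*(2*I)) = (-1*(1 + 1*1)*4*43)*(10*I) = (-1*(1 + 1)*4*43)*(10*I) = (-1*2*4*43)*(10*I) = (-8*43)*(10*I) = -3440*I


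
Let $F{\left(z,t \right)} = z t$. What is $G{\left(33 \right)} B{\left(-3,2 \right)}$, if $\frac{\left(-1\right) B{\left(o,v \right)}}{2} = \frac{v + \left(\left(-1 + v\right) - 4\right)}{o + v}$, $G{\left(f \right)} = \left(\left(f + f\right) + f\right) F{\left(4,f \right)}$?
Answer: $-26136$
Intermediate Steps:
$F{\left(z,t \right)} = t z$
$G{\left(f \right)} = 12 f^{2}$ ($G{\left(f \right)} = \left(\left(f + f\right) + f\right) f 4 = \left(2 f + f\right) 4 f = 3 f 4 f = 12 f^{2}$)
$B{\left(o,v \right)} = - \frac{2 \left(-5 + 2 v\right)}{o + v}$ ($B{\left(o,v \right)} = - 2 \frac{v + \left(\left(-1 + v\right) - 4\right)}{o + v} = - 2 \frac{v + \left(-5 + v\right)}{o + v} = - 2 \frac{-5 + 2 v}{o + v} = - \frac{2 \left(-5 + 2 v\right)}{o + v}$)
$G{\left(33 \right)} B{\left(-3,2 \right)} = 12 \cdot 33^{2} \frac{2 \left(5 - 4\right)}{-3 + 2} = 12 \cdot 1089 \frac{2 \left(5 - 4\right)}{-1} = 13068 \cdot 2 \left(-1\right) 1 = 13068 \left(-2\right) = -26136$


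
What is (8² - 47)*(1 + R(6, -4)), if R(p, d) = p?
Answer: 119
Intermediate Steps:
(8² - 47)*(1 + R(6, -4)) = (8² - 47)*(1 + 6) = (64 - 47)*7 = 17*7 = 119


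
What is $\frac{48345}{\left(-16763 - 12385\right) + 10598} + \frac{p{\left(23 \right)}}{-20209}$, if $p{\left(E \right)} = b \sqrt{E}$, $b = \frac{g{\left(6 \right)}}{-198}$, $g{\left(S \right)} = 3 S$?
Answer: $- \frac{9669}{3710} + \frac{\sqrt{23}}{222299} \approx -2.6062$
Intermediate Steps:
$b = - \frac{1}{11}$ ($b = \frac{3 \cdot 6}{-198} = 18 \left(- \frac{1}{198}\right) = - \frac{1}{11} \approx -0.090909$)
$p{\left(E \right)} = - \frac{\sqrt{E}}{11}$
$\frac{48345}{\left(-16763 - 12385\right) + 10598} + \frac{p{\left(23 \right)}}{-20209} = \frac{48345}{\left(-16763 - 12385\right) + 10598} + \frac{\left(- \frac{1}{11}\right) \sqrt{23}}{-20209} = \frac{48345}{-29148 + 10598} + - \frac{\sqrt{23}}{11} \left(- \frac{1}{20209}\right) = \frac{48345}{-18550} + \frac{\sqrt{23}}{222299} = 48345 \left(- \frac{1}{18550}\right) + \frac{\sqrt{23}}{222299} = - \frac{9669}{3710} + \frac{\sqrt{23}}{222299}$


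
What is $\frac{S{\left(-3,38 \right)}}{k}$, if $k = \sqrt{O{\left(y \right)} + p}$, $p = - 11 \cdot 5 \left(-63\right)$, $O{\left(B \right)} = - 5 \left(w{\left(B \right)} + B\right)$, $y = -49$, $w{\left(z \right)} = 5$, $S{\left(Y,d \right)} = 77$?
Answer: $\frac{7 \sqrt{3685}}{335} \approx 1.2684$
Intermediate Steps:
$O{\left(B \right)} = -25 - 5 B$ ($O{\left(B \right)} = - 5 \left(5 + B\right) = -25 - 5 B$)
$p = 3465$ ($p = \left(-11\right) \left(-315\right) = 3465$)
$k = \sqrt{3685}$ ($k = \sqrt{\left(-25 - -245\right) + 3465} = \sqrt{\left(-25 + 245\right) + 3465} = \sqrt{220 + 3465} = \sqrt{3685} \approx 60.704$)
$\frac{S{\left(-3,38 \right)}}{k} = \frac{77}{\sqrt{3685}} = 77 \frac{\sqrt{3685}}{3685} = \frac{7 \sqrt{3685}}{335}$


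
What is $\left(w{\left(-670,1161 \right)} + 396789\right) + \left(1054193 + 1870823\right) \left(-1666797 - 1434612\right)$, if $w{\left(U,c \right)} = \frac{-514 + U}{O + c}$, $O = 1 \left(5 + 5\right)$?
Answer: $- \frac{10622926214935289}{1171} \approx -9.0717 \cdot 10^{12}$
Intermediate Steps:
$O = 10$ ($O = 1 \cdot 10 = 10$)
$w{\left(U,c \right)} = \frac{-514 + U}{10 + c}$
$\left(w{\left(-670,1161 \right)} + 396789\right) + \left(1054193 + 1870823\right) \left(-1666797 - 1434612\right) = \left(\frac{-514 - 670}{10 + 1161} + 396789\right) + \left(1054193 + 1870823\right) \left(-1666797 - 1434612\right) = \left(\frac{1}{1171} \left(-1184\right) + 396789\right) + 2925016 \left(-3101409\right) = \left(\frac{1}{1171} \left(-1184\right) + 396789\right) - 9071670947544 = \left(- \frac{1184}{1171} + 396789\right) - 9071670947544 = \frac{464638735}{1171} - 9071670947544 = - \frac{10622926214935289}{1171}$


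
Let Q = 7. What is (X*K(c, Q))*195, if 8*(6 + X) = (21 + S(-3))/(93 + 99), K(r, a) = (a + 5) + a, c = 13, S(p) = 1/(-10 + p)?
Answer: -709745/32 ≈ -22180.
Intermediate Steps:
K(r, a) = 5 + 2*a (K(r, a) = (5 + a) + a = 5 + 2*a)
X = -7471/1248 (X = -6 + ((21 + 1/(-10 - 3))/(93 + 99))/8 = -6 + ((21 + 1/(-13))/192)/8 = -6 + ((21 - 1/13)*(1/192))/8 = -6 + ((272/13)*(1/192))/8 = -6 + (⅛)*(17/156) = -6 + 17/1248 = -7471/1248 ≈ -5.9864)
(X*K(c, Q))*195 = -7471*(5 + 2*7)/1248*195 = -7471*(5 + 14)/1248*195 = -7471/1248*19*195 = -141949/1248*195 = -709745/32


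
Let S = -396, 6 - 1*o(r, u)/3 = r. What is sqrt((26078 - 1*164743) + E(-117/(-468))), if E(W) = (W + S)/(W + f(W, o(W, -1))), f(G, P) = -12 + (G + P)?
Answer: 3*I*sqrt(8154466)/23 ≈ 372.47*I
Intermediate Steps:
o(r, u) = 18 - 3*r
f(G, P) = -12 + G + P
E(W) = (-396 + W)/(6 - W) (E(W) = (W - 396)/(W + (-12 + W + (18 - 3*W))) = (-396 + W)/(W + (6 - 2*W)) = (-396 + W)/(6 - W))
sqrt((26078 - 1*164743) + E(-117/(-468))) = sqrt((26078 - 1*164743) + (-396 - 117/(-468))/(6 - (-117)/(-468))) = sqrt((26078 - 164743) + (-396 - 117*(-1/468))/(6 - (-117)*(-1)/468)) = sqrt(-138665 + (-396 + 1/4)/(6 - 1*1/4)) = sqrt(-138665 - 1583/4/(6 - 1/4)) = sqrt(-138665 - 1583/4/(23/4)) = sqrt(-138665 + (4/23)*(-1583/4)) = sqrt(-138665 - 1583/23) = sqrt(-3190878/23) = 3*I*sqrt(8154466)/23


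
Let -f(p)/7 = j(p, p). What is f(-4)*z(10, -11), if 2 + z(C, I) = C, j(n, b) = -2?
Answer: 112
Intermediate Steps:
z(C, I) = -2 + C
f(p) = 14 (f(p) = -7*(-2) = 14)
f(-4)*z(10, -11) = 14*(-2 + 10) = 14*8 = 112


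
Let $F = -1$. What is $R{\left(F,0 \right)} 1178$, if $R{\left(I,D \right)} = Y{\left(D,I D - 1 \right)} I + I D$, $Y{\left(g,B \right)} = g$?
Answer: $0$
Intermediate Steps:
$R{\left(I,D \right)} = 2 D I$ ($R{\left(I,D \right)} = D I + I D = D I + D I = 2 D I$)
$R{\left(F,0 \right)} 1178 = 2 \cdot 0 \left(-1\right) 1178 = 0 \cdot 1178 = 0$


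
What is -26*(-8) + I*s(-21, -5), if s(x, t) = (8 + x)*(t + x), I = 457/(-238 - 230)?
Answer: -2197/18 ≈ -122.06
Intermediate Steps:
I = -457/468 (I = 457/(-468) = 457*(-1/468) = -457/468 ≈ -0.97650)
-26*(-8) + I*s(-21, -5) = -26*(-8) - 457*((-21)**2 + 8*(-5) + 8*(-21) - 5*(-21))/468 = 208 - 457*(441 - 40 - 168 + 105)/468 = 208 - 457/468*338 = 208 - 5941/18 = -2197/18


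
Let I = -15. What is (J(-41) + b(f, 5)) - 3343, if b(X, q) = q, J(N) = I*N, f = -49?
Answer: -2723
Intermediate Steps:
J(N) = -15*N
(J(-41) + b(f, 5)) - 3343 = (-15*(-41) + 5) - 3343 = (615 + 5) - 3343 = 620 - 3343 = -2723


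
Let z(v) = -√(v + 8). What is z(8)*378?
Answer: -1512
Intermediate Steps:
z(v) = -√(8 + v)
z(8)*378 = -√(8 + 8)*378 = -√16*378 = -1*4*378 = -4*378 = -1512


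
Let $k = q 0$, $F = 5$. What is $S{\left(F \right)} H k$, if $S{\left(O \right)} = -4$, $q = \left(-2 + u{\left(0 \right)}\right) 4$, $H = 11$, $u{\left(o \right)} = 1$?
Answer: $0$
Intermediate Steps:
$q = -4$ ($q = \left(-2 + 1\right) 4 = \left(-1\right) 4 = -4$)
$k = 0$ ($k = \left(-4\right) 0 = 0$)
$S{\left(F \right)} H k = \left(-4\right) 11 \cdot 0 = \left(-44\right) 0 = 0$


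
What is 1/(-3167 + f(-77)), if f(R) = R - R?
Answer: -1/3167 ≈ -0.00031576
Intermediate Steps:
f(R) = 0
1/(-3167 + f(-77)) = 1/(-3167 + 0) = 1/(-3167) = -1/3167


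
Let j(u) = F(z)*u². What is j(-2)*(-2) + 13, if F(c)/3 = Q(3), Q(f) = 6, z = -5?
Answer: -131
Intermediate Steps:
F(c) = 18 (F(c) = 3*6 = 18)
j(u) = 18*u²
j(-2)*(-2) + 13 = (18*(-2)²)*(-2) + 13 = (18*4)*(-2) + 13 = 72*(-2) + 13 = -144 + 13 = -131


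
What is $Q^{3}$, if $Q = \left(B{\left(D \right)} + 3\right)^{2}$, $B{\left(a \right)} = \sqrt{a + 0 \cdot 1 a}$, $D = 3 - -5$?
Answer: $19601 + 13860 \sqrt{2} \approx 39202.0$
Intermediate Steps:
$D = 8$ ($D = 3 + 5 = 8$)
$B{\left(a \right)} = \sqrt{a}$ ($B{\left(a \right)} = \sqrt{a + 0 a} = \sqrt{a + 0} = \sqrt{a}$)
$Q = \left(3 + 2 \sqrt{2}\right)^{2}$ ($Q = \left(\sqrt{8} + 3\right)^{2} = \left(2 \sqrt{2} + 3\right)^{2} = \left(3 + 2 \sqrt{2}\right)^{2} \approx 33.971$)
$Q^{3} = \left(17 + 12 \sqrt{2}\right)^{3}$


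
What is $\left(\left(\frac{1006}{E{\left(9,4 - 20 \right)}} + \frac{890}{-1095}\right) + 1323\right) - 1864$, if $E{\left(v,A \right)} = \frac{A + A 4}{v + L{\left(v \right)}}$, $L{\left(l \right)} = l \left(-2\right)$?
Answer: $- \frac{3754867}{8760} \approx -428.64$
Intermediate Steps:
$L{\left(l \right)} = - 2 l$
$E{\left(v,A \right)} = - \frac{5 A}{v}$ ($E{\left(v,A \right)} = \frac{A + A 4}{v - 2 v} = \frac{A + 4 A}{\left(-1\right) v} = 5 A \left(- \frac{1}{v}\right) = - \frac{5 A}{v}$)
$\left(\left(\frac{1006}{E{\left(9,4 - 20 \right)}} + \frac{890}{-1095}\right) + 1323\right) - 1864 = \left(\left(\frac{1006}{\left(-5\right) \left(4 - 20\right) \frac{1}{9}} + \frac{890}{-1095}\right) + 1323\right) - 1864 = \left(\left(\frac{1006}{\left(-5\right) \left(-16\right) \frac{1}{9}} + 890 \left(- \frac{1}{1095}\right)\right) + 1323\right) - 1864 = \left(\left(\frac{1006}{\frac{80}{9}} - \frac{178}{219}\right) + 1323\right) - 1864 = \left(\left(1006 \cdot \frac{9}{80} - \frac{178}{219}\right) + 1323\right) - 1864 = \left(\left(\frac{4527}{40} - \frac{178}{219}\right) + 1323\right) - 1864 = \left(\frac{984293}{8760} + 1323\right) - 1864 = \frac{12573773}{8760} - 1864 = - \frac{3754867}{8760}$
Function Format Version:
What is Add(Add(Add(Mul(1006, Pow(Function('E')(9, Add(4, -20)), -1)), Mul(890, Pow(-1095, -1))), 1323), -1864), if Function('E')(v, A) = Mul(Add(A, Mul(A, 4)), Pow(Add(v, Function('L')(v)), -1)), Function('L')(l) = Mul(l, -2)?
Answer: Rational(-3754867, 8760) ≈ -428.64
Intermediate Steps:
Function('L')(l) = Mul(-2, l)
Function('E')(v, A) = Mul(-5, A, Pow(v, -1)) (Function('E')(v, A) = Mul(Add(A, Mul(A, 4)), Pow(Add(v, Mul(-2, v)), -1)) = Mul(Add(A, Mul(4, A)), Pow(Mul(-1, v), -1)) = Mul(Mul(5, A), Mul(-1, Pow(v, -1))) = Mul(-5, A, Pow(v, -1)))
Add(Add(Add(Mul(1006, Pow(Function('E')(9, Add(4, -20)), -1)), Mul(890, Pow(-1095, -1))), 1323), -1864) = Add(Add(Add(Mul(1006, Pow(Mul(-5, Add(4, -20), Pow(9, -1)), -1)), Mul(890, Pow(-1095, -1))), 1323), -1864) = Add(Add(Add(Mul(1006, Pow(Mul(-5, -16, Rational(1, 9)), -1)), Mul(890, Rational(-1, 1095))), 1323), -1864) = Add(Add(Add(Mul(1006, Pow(Rational(80, 9), -1)), Rational(-178, 219)), 1323), -1864) = Add(Add(Add(Mul(1006, Rational(9, 80)), Rational(-178, 219)), 1323), -1864) = Add(Add(Add(Rational(4527, 40), Rational(-178, 219)), 1323), -1864) = Add(Add(Rational(984293, 8760), 1323), -1864) = Add(Rational(12573773, 8760), -1864) = Rational(-3754867, 8760)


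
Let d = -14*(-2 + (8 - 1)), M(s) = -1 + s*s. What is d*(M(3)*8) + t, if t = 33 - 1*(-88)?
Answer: -4359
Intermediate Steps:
M(s) = -1 + s**2
t = 121 (t = 33 + 88 = 121)
d = -70 (d = -14*(-2 + 7) = -14*5 = -70)
d*(M(3)*8) + t = -70*(-1 + 3**2)*8 + 121 = -70*(-1 + 9)*8 + 121 = -560*8 + 121 = -70*64 + 121 = -4480 + 121 = -4359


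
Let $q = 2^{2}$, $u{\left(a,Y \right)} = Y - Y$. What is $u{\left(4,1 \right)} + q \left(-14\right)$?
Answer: $-56$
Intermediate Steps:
$u{\left(a,Y \right)} = 0$
$q = 4$
$u{\left(4,1 \right)} + q \left(-14\right) = 0 + 4 \left(-14\right) = 0 - 56 = -56$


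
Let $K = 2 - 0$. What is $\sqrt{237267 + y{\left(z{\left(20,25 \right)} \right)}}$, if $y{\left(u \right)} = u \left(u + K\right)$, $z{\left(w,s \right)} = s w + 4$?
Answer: $3 \sqrt{54699} \approx 701.63$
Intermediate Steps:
$K = 2$ ($K = 2 + 0 = 2$)
$z{\left(w,s \right)} = 4 + s w$
$y{\left(u \right)} = u \left(2 + u\right)$ ($y{\left(u \right)} = u \left(u + 2\right) = u \left(2 + u\right)$)
$\sqrt{237267 + y{\left(z{\left(20,25 \right)} \right)}} = \sqrt{237267 + \left(4 + 25 \cdot 20\right) \left(2 + \left(4 + 25 \cdot 20\right)\right)} = \sqrt{237267 + \left(4 + 500\right) \left(2 + \left(4 + 500\right)\right)} = \sqrt{237267 + 504 \left(2 + 504\right)} = \sqrt{237267 + 504 \cdot 506} = \sqrt{237267 + 255024} = \sqrt{492291} = 3 \sqrt{54699}$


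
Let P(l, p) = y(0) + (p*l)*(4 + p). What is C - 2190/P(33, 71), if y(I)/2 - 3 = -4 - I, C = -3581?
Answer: -629266253/175723 ≈ -3581.0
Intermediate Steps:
y(I) = -2 - 2*I (y(I) = 6 + 2*(-4 - I) = 6 + (-8 - 2*I) = -2 - 2*I)
P(l, p) = -2 + l*p*(4 + p) (P(l, p) = (-2 - 2*0) + (p*l)*(4 + p) = (-2 + 0) + (l*p)*(4 + p) = -2 + l*p*(4 + p))
C - 2190/P(33, 71) = -3581 - 2190/(-2 + 33*71² + 4*33*71) = -3581 - 2190/(-2 + 33*5041 + 9372) = -3581 - 2190/(-2 + 166353 + 9372) = -3581 - 2190/175723 = -629266253/175723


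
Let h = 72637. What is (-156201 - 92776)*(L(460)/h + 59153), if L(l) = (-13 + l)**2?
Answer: -1069828342615790/72637 ≈ -1.4728e+10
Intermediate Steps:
(-156201 - 92776)*(L(460)/h + 59153) = (-156201 - 92776)*((-13 + 460)**2/72637 + 59153) = -248977*(447**2*(1/72637) + 59153) = -248977*(199809*(1/72637) + 59153) = -248977*(199809/72637 + 59153) = -248977*4296896270/72637 = -1069828342615790/72637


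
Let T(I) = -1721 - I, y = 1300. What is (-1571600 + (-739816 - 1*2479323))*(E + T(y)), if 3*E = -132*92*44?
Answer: 867760927287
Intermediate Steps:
E = -178112 (E = (-132*92*44)/3 = (-12144*44)/3 = (⅓)*(-534336) = -178112)
(-1571600 + (-739816 - 1*2479323))*(E + T(y)) = (-1571600 + (-739816 - 1*2479323))*(-178112 + (-1721 - 1*1300)) = (-1571600 + (-739816 - 2479323))*(-178112 + (-1721 - 1300)) = (-1571600 - 3219139)*(-178112 - 3021) = -4790739*(-181133) = 867760927287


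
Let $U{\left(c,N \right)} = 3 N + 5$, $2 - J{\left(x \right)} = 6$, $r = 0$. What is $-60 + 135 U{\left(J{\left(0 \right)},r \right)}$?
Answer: $615$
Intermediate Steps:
$J{\left(x \right)} = -4$ ($J{\left(x \right)} = 2 - 6 = -4$)
$U{\left(c,N \right)} = 5 + 3 N$
$-60 + 135 U{\left(J{\left(0 \right)},r \right)} = -60 + 135 \left(5 + 3 \cdot 0\right) = -60 + 135 \left(5 + 0\right) = -60 + 135 \cdot 5 = -60 + 675 = 615$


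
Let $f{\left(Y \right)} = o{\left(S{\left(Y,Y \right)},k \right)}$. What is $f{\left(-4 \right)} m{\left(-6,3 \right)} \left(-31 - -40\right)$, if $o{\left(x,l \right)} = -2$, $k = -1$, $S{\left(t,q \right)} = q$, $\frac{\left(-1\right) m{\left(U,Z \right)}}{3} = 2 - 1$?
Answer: $54$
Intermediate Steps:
$m{\left(U,Z \right)} = -3$ ($m{\left(U,Z \right)} = - 3 \left(2 - 1\right) = \left(-3\right) 1 = -3$)
$f{\left(Y \right)} = -2$
$f{\left(-4 \right)} m{\left(-6,3 \right)} \left(-31 - -40\right) = \left(-2\right) \left(-3\right) \left(-31 - -40\right) = 6 \left(-31 + 40\right) = 6 \cdot 9 = 54$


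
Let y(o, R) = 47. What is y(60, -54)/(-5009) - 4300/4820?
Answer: -1088262/1207169 ≈ -0.90150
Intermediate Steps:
y(60, -54)/(-5009) - 4300/4820 = 47/(-5009) - 4300/4820 = 47*(-1/5009) - 4300*1/4820 = -47/5009 - 215/241 = -1088262/1207169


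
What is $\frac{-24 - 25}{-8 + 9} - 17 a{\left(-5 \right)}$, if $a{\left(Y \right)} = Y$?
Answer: $36$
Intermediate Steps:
$\frac{-24 - 25}{-8 + 9} - 17 a{\left(-5 \right)} = \frac{-24 - 25}{-8 + 9} - -85 = - \frac{49}{1} + 85 = \left(-49\right) 1 + 85 = -49 + 85 = 36$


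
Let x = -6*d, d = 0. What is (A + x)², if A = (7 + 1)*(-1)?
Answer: 64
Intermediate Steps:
A = -8 (A = 8*(-1) = -8)
x = 0 (x = -6*0 = 0)
(A + x)² = (-8 + 0)² = (-8)² = 64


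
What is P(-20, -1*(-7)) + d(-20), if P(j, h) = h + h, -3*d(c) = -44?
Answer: 86/3 ≈ 28.667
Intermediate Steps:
d(c) = 44/3 (d(c) = -1/3*(-44) = 44/3)
P(j, h) = 2*h
P(-20, -1*(-7)) + d(-20) = 2*(-1*(-7)) + 44/3 = 2*7 + 44/3 = 14 + 44/3 = 86/3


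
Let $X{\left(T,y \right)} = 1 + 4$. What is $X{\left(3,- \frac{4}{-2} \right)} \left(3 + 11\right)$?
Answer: $70$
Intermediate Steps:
$X{\left(T,y \right)} = 5$
$X{\left(3,- \frac{4}{-2} \right)} \left(3 + 11\right) = 5 \left(3 + 11\right) = 5 \cdot 14 = 70$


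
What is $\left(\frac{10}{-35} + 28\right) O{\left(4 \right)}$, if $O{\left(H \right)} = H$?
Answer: $\frac{776}{7} \approx 110.86$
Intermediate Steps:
$\left(\frac{10}{-35} + 28\right) O{\left(4 \right)} = \left(\frac{10}{-35} + 28\right) 4 = \left(10 \left(- \frac{1}{35}\right) + 28\right) 4 = \left(- \frac{2}{7} + 28\right) 4 = \frac{194}{7} \cdot 4 = \frac{776}{7}$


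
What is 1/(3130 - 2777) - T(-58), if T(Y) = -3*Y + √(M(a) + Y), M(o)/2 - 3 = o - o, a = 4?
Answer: -61421/353 - 2*I*√13 ≈ -174.0 - 7.2111*I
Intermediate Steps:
M(o) = 6 (M(o) = 6 + 2*(o - o) = 6 + 2*0 = 6 + 0 = 6)
T(Y) = √(6 + Y) - 3*Y (T(Y) = -3*Y + √(6 + Y) = √(6 + Y) - 3*Y)
1/(3130 - 2777) - T(-58) = 1/(3130 - 2777) - (√(6 - 58) - 3*(-58)) = 1/353 - (√(-52) + 174) = 1/353 - (2*I*√13 + 174) = 1/353 - (174 + 2*I*√13) = 1/353 + (-174 - 2*I*√13) = -61421/353 - 2*I*√13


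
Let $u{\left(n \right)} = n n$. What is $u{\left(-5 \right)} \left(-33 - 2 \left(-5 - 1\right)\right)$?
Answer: $-525$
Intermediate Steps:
$u{\left(n \right)} = n^{2}$
$u{\left(-5 \right)} \left(-33 - 2 \left(-5 - 1\right)\right) = \left(-5\right)^{2} \left(-33 - 2 \left(-5 - 1\right)\right) = 25 \left(-33 - -12\right) = 25 \left(-33 + 12\right) = 25 \left(-21\right) = -525$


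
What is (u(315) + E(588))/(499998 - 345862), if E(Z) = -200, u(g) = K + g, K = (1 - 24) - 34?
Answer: 29/77068 ≈ 0.00037629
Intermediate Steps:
K = -57 (K = -23 - 34 = -57)
u(g) = -57 + g
(u(315) + E(588))/(499998 - 345862) = ((-57 + 315) - 200)/(499998 - 345862) = (258 - 200)/154136 = 58*(1/154136) = 29/77068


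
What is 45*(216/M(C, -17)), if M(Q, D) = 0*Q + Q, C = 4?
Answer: 2430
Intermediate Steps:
M(Q, D) = Q (M(Q, D) = 0 + Q = Q)
45*(216/M(C, -17)) = 45*(216/4) = 45*(216*(¼)) = 45*54 = 2430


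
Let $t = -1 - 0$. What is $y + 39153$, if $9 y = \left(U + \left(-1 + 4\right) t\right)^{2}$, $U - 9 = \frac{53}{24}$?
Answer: $\frac{203007961}{5184} \approx 39161.0$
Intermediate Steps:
$t = -1$ ($t = -1 + 0 = -1$)
$U = \frac{269}{24}$ ($U = 9 + \frac{53}{24} = \frac{269}{24} \approx 11.208$)
$y = \frac{38809}{5184}$ ($y = \frac{\left(\frac{269}{24} + \left(-1 + 4\right) \left(-1\right)\right)^{2}}{9} = \frac{\left(\frac{269}{24} + 3 \left(-1\right)\right)^{2}}{9} = \frac{\left(\frac{269}{24} - 3\right)^{2}}{9} = \frac{\left(\frac{197}{24}\right)^{2}}{9} = \frac{1}{9} \cdot \frac{38809}{576} = \frac{38809}{5184} \approx 7.4863$)
$y + 39153 = \frac{38809}{5184} + 39153 = \frac{203007961}{5184}$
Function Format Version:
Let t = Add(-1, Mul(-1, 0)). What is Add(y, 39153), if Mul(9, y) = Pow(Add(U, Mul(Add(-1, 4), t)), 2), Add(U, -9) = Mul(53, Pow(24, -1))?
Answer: Rational(203007961, 5184) ≈ 39161.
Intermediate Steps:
t = -1 (t = Add(-1, 0) = -1)
U = Rational(269, 24) (U = Add(9, Mul(53, Pow(24, -1))) = Add(9, Mul(53, Rational(1, 24))) = Add(9, Rational(53, 24)) = Rational(269, 24) ≈ 11.208)
y = Rational(38809, 5184) (y = Mul(Rational(1, 9), Pow(Add(Rational(269, 24), Mul(Add(-1, 4), -1)), 2)) = Mul(Rational(1, 9), Pow(Add(Rational(269, 24), Mul(3, -1)), 2)) = Mul(Rational(1, 9), Pow(Add(Rational(269, 24), -3), 2)) = Mul(Rational(1, 9), Pow(Rational(197, 24), 2)) = Mul(Rational(1, 9), Rational(38809, 576)) = Rational(38809, 5184) ≈ 7.4863)
Add(y, 39153) = Add(Rational(38809, 5184), 39153) = Rational(203007961, 5184)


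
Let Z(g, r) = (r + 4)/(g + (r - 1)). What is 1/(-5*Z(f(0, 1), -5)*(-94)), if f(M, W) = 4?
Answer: 1/235 ≈ 0.0042553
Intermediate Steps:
Z(g, r) = (4 + r)/(-1 + g + r) (Z(g, r) = (4 + r)/(g + (-1 + r)) = (4 + r)/(-1 + g + r))
1/(-5*Z(f(0, 1), -5)*(-94)) = 1/(-5*(4 - 5)/(-1 + 4 - 5)*(-94)) = 1/(-5*(-1)/(-2)*(-94)) = 1/(-(-5)*(-1)/2*(-94)) = 1/(-5*1/2*(-94)) = 1/(-5/2*(-94)) = 1/235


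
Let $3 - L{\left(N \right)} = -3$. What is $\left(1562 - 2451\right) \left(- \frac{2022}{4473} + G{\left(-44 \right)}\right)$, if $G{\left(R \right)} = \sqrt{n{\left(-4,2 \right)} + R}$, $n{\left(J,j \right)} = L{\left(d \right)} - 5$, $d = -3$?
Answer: $\frac{85598}{213} - 889 i \sqrt{43} \approx 401.87 - 5829.6 i$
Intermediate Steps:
$L{\left(N \right)} = 6$ ($L{\left(N \right)} = 3 - -3 = 3 + 3 = 6$)
$n{\left(J,j \right)} = 1$ ($n{\left(J,j \right)} = 6 - 5 = 1$)
$G{\left(R \right)} = \sqrt{1 + R}$
$\left(1562 - 2451\right) \left(- \frac{2022}{4473} + G{\left(-44 \right)}\right) = \left(1562 - 2451\right) \left(- \frac{2022}{4473} + \sqrt{1 - 44}\right) = - 889 \left(\left(-2022\right) \frac{1}{4473} + \sqrt{-43}\right) = - 889 \left(- \frac{674}{1491} + i \sqrt{43}\right) = \frac{85598}{213} - 889 i \sqrt{43}$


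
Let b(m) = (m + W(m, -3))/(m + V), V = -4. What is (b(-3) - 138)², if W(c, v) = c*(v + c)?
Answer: 962361/49 ≈ 19640.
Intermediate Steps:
W(c, v) = c*(c + v)
b(m) = (m + m*(-3 + m))/(-4 + m) (b(m) = (m + m*(m - 3))/(m - 4) = (m + m*(-3 + m))/(-4 + m))
(b(-3) - 138)² = (-3*(-2 - 3)/(-4 - 3) - 138)² = (-3*(-5)/(-7) - 138)² = (-3*(-⅐)*(-5) - 138)² = (-15/7 - 138)² = (-981/7)² = 962361/49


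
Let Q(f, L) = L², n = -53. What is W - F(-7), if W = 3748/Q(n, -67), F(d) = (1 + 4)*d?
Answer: 160863/4489 ≈ 35.835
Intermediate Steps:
F(d) = 5*d
W = 3748/4489 (W = 3748/((-67)²) = 3748/4489 ≈ 0.83493)
W - F(-7) = 3748/4489 - 5*(-7) = 3748/4489 - 1*(-35) = 3748/4489 + 35 = 160863/4489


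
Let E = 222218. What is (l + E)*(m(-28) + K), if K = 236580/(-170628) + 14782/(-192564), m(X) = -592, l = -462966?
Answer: 97800417496996130/684516879 ≈ 1.4288e+8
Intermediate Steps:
K = -2003292259/1369033758 (K = 236580*(-1/170628) + 14782*(-1/192564) = -19715/14219 - 7391/96282 = -2003292259/1369033758 ≈ -1.4633)
(l + E)*(m(-28) + K) = (-462966 + 222218)*(-592 - 2003292259/1369033758) = -240748*(-812471276995/1369033758) = 97800417496996130/684516879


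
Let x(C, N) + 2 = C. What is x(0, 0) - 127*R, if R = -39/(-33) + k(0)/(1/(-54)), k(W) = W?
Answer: -1673/11 ≈ -152.09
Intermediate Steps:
R = 13/11 (R = -39/(-33) + 0/(1/(-54)) = -39*(-1/33) + 0/(-1/54) = 13/11 + 0*(-54) = 13/11 + 0 = 13/11 ≈ 1.1818)
x(C, N) = -2 + C
x(0, 0) - 127*R = (-2 + 0) - 127*13/11 = -2 - 1651/11 = -1673/11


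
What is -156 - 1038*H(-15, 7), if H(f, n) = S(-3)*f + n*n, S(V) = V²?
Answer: 89112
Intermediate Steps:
H(f, n) = n² + 9*f (H(f, n) = (-3)²*f + n*n = 9*f + n² = n² + 9*f)
-156 - 1038*H(-15, 7) = -156 - 1038*(7² + 9*(-15)) = -156 - 1038*(49 - 135) = -156 - 1038*(-86) = -156 + 89268 = 89112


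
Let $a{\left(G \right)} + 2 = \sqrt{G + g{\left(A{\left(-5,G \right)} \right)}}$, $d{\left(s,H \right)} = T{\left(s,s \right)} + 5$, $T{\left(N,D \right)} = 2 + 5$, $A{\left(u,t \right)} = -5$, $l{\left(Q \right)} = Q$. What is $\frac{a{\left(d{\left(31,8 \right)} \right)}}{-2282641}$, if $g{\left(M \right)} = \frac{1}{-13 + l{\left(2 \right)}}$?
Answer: $\frac{2}{2282641} - \frac{\sqrt{1441}}{25109051} \approx -6.3565 \cdot 10^{-7}$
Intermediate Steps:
$T{\left(N,D \right)} = 7$
$g{\left(M \right)} = - \frac{1}{11}$ ($g{\left(M \right)} = \frac{1}{-13 + 2} = \frac{1}{-11} = - \frac{1}{11}$)
$d{\left(s,H \right)} = 12$ ($d{\left(s,H \right)} = 7 + 5 = 12$)
$a{\left(G \right)} = -2 + \sqrt{- \frac{1}{11} + G}$ ($a{\left(G \right)} = -2 + \sqrt{G - \frac{1}{11}} = -2 + \sqrt{- \frac{1}{11} + G}$)
$\frac{a{\left(d{\left(31,8 \right)} \right)}}{-2282641} = \frac{-2 + \frac{\sqrt{-11 + 121 \cdot 12}}{11}}{-2282641} = \left(-2 + \frac{\sqrt{-11 + 1452}}{11}\right) \left(- \frac{1}{2282641}\right) = \left(-2 + \frac{\sqrt{1441}}{11}\right) \left(- \frac{1}{2282641}\right) = \frac{2}{2282641} - \frac{\sqrt{1441}}{25109051}$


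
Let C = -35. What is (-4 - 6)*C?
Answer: 350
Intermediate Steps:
(-4 - 6)*C = (-4 - 6)*(-35) = -10*(-35) = 350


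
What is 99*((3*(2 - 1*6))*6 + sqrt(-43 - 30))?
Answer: -7128 + 99*I*sqrt(73) ≈ -7128.0 + 845.86*I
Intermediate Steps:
99*((3*(2 - 1*6))*6 + sqrt(-43 - 30)) = 99*((3*(2 - 6))*6 + sqrt(-73)) = 99*((3*(-4))*6 + I*sqrt(73)) = 99*(-12*6 + I*sqrt(73)) = 99*(-72 + I*sqrt(73)) = -7128 + 99*I*sqrt(73)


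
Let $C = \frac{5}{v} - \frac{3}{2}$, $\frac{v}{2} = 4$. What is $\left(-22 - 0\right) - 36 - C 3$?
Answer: $- \frac{233}{2} \approx -116.5$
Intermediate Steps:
$v = 8$ ($v = 2 \cdot 4 = 8$)
$C = - \frac{7}{8}$ ($C = \frac{5}{8} - \frac{3}{2} = - \frac{7}{8} \approx -0.875$)
$\left(-22 - 0\right) - 36 - C 3 = \left(-22 - 0\right) - 36 \left(-1\right) \left(- \frac{7}{8}\right) 3 = \left(-22 + 0\right) - 36 \cdot \frac{7}{8} \cdot 3 = -22 - \frac{189}{2} = - \frac{233}{2}$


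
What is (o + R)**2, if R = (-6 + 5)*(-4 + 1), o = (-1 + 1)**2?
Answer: 9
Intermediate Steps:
o = 0 (o = 0**2 = 0)
R = 3 (R = -1*(-3) = 3)
(o + R)**2 = (0 + 3)**2 = 3**2 = 9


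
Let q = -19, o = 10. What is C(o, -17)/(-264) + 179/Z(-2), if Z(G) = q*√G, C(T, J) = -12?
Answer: 1/22 + 179*I*√2/38 ≈ 0.045455 + 6.6617*I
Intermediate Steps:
Z(G) = -19*√G
C(o, -17)/(-264) + 179/Z(-2) = -12/(-264) + 179/((-19*I*√2)) = -12*(-1/264) + 179/((-19*I*√2)) = 1/22 + 179/((-19*I*√2)) = 1/22 + 179*(I*√2/38) = 1/22 + 179*I*√2/38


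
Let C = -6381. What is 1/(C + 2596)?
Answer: -1/3785 ≈ -0.00026420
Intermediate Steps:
1/(C + 2596) = 1/(-6381 + 2596) = 1/(-3785) = -1/3785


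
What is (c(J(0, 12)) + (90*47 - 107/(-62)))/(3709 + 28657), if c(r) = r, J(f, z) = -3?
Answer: 262181/2006692 ≈ 0.13065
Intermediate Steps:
(c(J(0, 12)) + (90*47 - 107/(-62)))/(3709 + 28657) = (-3 + (90*47 - 107/(-62)))/(3709 + 28657) = (-3 + (4230 - 107*(-1/62)))/32366 = (-3 + (4230 + 107/62))*(1/32366) = (-3 + 262367/62)*(1/32366) = (262181/62)*(1/32366) = 262181/2006692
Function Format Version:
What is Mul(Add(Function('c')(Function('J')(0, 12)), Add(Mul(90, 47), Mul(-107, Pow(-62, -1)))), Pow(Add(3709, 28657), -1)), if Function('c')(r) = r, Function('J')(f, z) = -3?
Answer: Rational(262181, 2006692) ≈ 0.13065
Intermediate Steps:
Mul(Add(Function('c')(Function('J')(0, 12)), Add(Mul(90, 47), Mul(-107, Pow(-62, -1)))), Pow(Add(3709, 28657), -1)) = Mul(Add(-3, Add(Mul(90, 47), Mul(-107, Pow(-62, -1)))), Pow(Add(3709, 28657), -1)) = Mul(Add(-3, Add(4230, Mul(-107, Rational(-1, 62)))), Pow(32366, -1)) = Mul(Add(-3, Add(4230, Rational(107, 62))), Rational(1, 32366)) = Mul(Add(-3, Rational(262367, 62)), Rational(1, 32366)) = Mul(Rational(262181, 62), Rational(1, 32366)) = Rational(262181, 2006692)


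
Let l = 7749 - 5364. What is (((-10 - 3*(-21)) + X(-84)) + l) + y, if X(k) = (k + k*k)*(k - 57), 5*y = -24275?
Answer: -985469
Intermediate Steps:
y = -4855 (y = (⅕)*(-24275) = -4855)
X(k) = (-57 + k)*(k + k²) (X(k) = (k + k²)*(-57 + k) = (-57 + k)*(k + k²))
l = 2385
(((-10 - 3*(-21)) + X(-84)) + l) + y = (((-10 - 3*(-21)) - 84*(-57 + (-84)² - 56*(-84))) + 2385) - 4855 = (((-10 + 63) - 84*(-57 + 7056 + 4704)) + 2385) - 4855 = ((53 - 84*11703) + 2385) - 4855 = ((53 - 983052) + 2385) - 4855 = (-982999 + 2385) - 4855 = -980614 - 4855 = -985469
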